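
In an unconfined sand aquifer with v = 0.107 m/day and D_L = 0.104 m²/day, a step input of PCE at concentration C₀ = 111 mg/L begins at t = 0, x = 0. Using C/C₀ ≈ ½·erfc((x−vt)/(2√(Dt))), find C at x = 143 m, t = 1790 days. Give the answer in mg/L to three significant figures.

110 mg/L

For a continuous step input, C/C₀ ≈ ½·erfc((x−vt)/(2√(Dt))).
vt = 0.107 × 1790 = 191.53 m and 2√(Dt) = 2√(0.104 × 1790) = 27.29 m.
Argument (x−vt)/(2√(Dt)) = (143 − 191.53)/27.29 = -1.778; ½·erfc(-1.778) = 0.9940.
C = 111 × 0.9940 = 110 mg/L.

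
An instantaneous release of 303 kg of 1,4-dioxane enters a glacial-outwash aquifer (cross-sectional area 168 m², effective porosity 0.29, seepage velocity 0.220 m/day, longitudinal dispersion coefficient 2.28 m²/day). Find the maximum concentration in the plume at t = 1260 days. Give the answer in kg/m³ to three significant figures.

0.0327 kg/m³

The peak of an instantaneous 1D plume sits at x = vt; there the Gaussian factor is 1 and C_max = M/(n_e·A·√(4πDt)), where n_e·A is the pore area the mass is dissolved in.
√(4πDt) = √(4π × 2.28 × 1260) = 190.0 m, so C_max = 303/(0.29 × 168 × 190.0) = 0.0327 kg/m³.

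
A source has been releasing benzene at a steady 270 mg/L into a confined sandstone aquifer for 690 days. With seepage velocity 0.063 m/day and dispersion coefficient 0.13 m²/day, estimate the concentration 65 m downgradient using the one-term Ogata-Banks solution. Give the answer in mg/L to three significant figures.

14.6 mg/L

For a continuous step input, C/C₀ ≈ ½·erfc((x−vt)/(2√(Dt))).
vt = 0.063 × 690 = 43.47 m and 2√(Dt) = 2√(0.13 × 690) = 18.94 m.
Argument (x−vt)/(2√(Dt)) = (65 − 43.47)/18.94 = 1.137; ½·erfc(1.137) = 0.05392.
C = 270 × 0.05392 = 14.6 mg/L.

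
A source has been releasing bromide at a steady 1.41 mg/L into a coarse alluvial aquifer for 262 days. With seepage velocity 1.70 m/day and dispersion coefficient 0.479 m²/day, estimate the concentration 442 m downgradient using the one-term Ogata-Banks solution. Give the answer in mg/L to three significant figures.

0.825 mg/L

For a continuous step input, C/C₀ ≈ ½·erfc((x−vt)/(2√(Dt))).
vt = 1.70 × 262 = 445.4 m and 2√(Dt) = 2√(0.479 × 262) = 22.41 m.
Argument (x−vt)/(2√(Dt)) = (442 − 445.4)/22.41 = -0.1517; ½·erfc(-0.1517) = 0.5849.
C = 1.41 × 0.5849 = 0.825 mg/L.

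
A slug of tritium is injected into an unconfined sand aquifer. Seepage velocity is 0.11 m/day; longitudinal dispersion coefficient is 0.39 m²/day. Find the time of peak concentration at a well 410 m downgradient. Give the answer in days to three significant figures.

For the 1D instantaneous-source solution, setting ∂C/∂t = 0 at fixed x gives v²t² + 2Dt − x² = 0, so t = (√(D² + v²x²) − D)/v².
√(D² + v²x²) = √(0.39² + 0.11² × 410²) = 45.10; v² = 0.0121.
t = (45.10 − 0.39)/0.0121 = 3700 days (vs. the pure-advection estimate x/v = 3730 d).

3700 days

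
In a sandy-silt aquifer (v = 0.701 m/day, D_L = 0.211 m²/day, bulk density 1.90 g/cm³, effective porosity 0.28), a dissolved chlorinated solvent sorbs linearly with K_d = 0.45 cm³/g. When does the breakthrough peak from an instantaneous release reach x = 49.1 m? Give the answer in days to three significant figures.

282 days

Retardation factor R = 1 + ρ_b·K_d/n = 1 + 1.90 × 0.45/0.28 = 4.054.
Sorption retards both mechanisms: v_R = v/R = 0.1729 m/day, D_R = D/R = 0.05205 m²/day.
Peak time from v_R²t² + 2D_R t − x² = 0: t = (√(D_R² + v_R²x²) − D_R)/v_R².
√(D_R² + v_R²x²) = √(0.05205² + 0.1729² × 49.1²) = 8.490; v_R² = 0.02989.
t = (8.490 − 0.05205)/0.02989 = 282 days.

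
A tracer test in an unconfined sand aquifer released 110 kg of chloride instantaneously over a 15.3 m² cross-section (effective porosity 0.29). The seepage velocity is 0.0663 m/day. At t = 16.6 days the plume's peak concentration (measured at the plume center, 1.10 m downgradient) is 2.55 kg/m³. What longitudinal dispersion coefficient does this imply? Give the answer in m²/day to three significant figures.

0.453 m²/day

At the plume center C_max = M/(n_e·A·√(4πDt)), so D = M²/(4πt·(n_e·A·C_max)²).
n_e·A·C_max = 0.29 × 15.3 × 2.55 = 11.31 kg/m.
D = 110²/(4π × 16.6 × 11.31²) = 0.453 m²/day.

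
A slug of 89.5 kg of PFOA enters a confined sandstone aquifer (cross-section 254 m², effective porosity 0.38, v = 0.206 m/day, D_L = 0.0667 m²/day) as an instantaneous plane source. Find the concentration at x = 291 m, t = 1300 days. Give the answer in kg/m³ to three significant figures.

0.00595 kg/m³

For an instantaneous plane source, C(x,t) = M/(n_e·A·√(4πDt)) · exp(−(x−vt)²/(4Dt)), with n_e·A the pore (flow) area.
Plume center vt = 0.206 × 1300 = 267.8 m, so the well at 291 m is 23.2 m downgradient of the peak.
√(4πDt) = 33.01 m, giving peak height M/(n_e·A·√(4πDt)) = 89.5/(0.38 × 254 × 33.01) = 0.02809 kg/m³.
(x−vt)²/(4Dt) = (23.2)²/(4 × 0.0667 × 1300) = 1.552; exp(−1.552) = 0.2118.
C = 0.02809 × 0.2118 = 0.00595 kg/m³.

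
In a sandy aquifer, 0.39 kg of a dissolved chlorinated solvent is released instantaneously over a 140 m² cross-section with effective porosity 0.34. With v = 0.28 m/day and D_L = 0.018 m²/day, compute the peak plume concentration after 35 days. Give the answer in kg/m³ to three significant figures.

The peak of an instantaneous 1D plume sits at x = vt; there the Gaussian factor is 1 and C_max = M/(n_e·A·√(4πDt)), where n_e·A is the pore area the mass is dissolved in.
√(4πDt) = √(4π × 0.018 × 35) = 2.814 m, so C_max = 0.39/(0.34 × 140 × 2.814) = 0.00291 kg/m³.

0.00291 kg/m³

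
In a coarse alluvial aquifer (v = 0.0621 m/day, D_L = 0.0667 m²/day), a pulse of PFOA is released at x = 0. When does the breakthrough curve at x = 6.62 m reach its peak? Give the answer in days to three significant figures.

90.7 days

For the 1D instantaneous-source solution, setting ∂C/∂t = 0 at fixed x gives v²t² + 2Dt − x² = 0, so t = (√(D² + v²x²) − D)/v².
√(D² + v²x²) = √(0.0667² + 0.0621² × 6.62²) = 0.4165; v² = 0.00385641.
t = (0.4165 − 0.0667)/0.00385641 = 90.7 days (vs. the pure-advection estimate x/v = 107 d).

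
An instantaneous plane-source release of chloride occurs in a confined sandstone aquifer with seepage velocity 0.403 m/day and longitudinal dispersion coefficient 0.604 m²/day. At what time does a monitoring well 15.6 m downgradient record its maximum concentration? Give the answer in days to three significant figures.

For the 1D instantaneous-source solution, setting ∂C/∂t = 0 at fixed x gives v²t² + 2Dt − x² = 0, so t = (√(D² + v²x²) − D)/v².
√(D² + v²x²) = √(0.604² + 0.403² × 15.6²) = 6.316; v² = 0.162409.
t = (6.316 − 0.604)/0.162409 = 35.2 days (vs. the pure-advection estimate x/v = 38.7 d).

35.2 days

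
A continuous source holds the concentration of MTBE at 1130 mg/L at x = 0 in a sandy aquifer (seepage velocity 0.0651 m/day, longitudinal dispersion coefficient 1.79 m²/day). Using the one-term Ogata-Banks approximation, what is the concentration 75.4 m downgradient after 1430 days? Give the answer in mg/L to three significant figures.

For a continuous step input, C/C₀ ≈ ½·erfc((x−vt)/(2√(Dt))).
vt = 0.0651 × 1430 = 93.093 m and 2√(Dt) = 2√(1.79 × 1430) = 101.2 m.
Argument (x−vt)/(2√(Dt)) = (75.4 − 93.093)/101.2 = -0.1748; ½·erfc(-0.1748) = 0.5976.
C = 1130 × 0.5976 = 675 mg/L.

675 mg/L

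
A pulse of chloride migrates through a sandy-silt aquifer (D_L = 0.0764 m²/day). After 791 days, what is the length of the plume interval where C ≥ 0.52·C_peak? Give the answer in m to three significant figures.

25.1 m

The plume is Gaussian with σ = √(2Dt) = √(2 × 0.0764 × 791) = 10.99 m.
C/C_peak = exp(−Δx²/(2σ²)) = 0.52 ⇒ Δx = σ·√(−2 ln 0.52) = 10.99 × 1.144 = 12.57 m.
Width = 2Δx = 25.1 m.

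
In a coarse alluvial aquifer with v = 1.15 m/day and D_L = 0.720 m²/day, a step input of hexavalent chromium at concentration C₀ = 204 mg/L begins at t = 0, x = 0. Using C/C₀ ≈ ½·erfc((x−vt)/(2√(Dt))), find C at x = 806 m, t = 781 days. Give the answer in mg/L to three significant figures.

For a continuous step input, C/C₀ ≈ ½·erfc((x−vt)/(2√(Dt))).
vt = 1.15 × 781 = 898.15 m and 2√(Dt) = 2√(0.720 × 781) = 47.43 m.
Argument (x−vt)/(2√(Dt)) = (806 − 898.15)/47.43 = -1.943; ½·erfc(-1.943) = 0.9970.
C = 204 × 0.9970 = 203 mg/L.

203 mg/L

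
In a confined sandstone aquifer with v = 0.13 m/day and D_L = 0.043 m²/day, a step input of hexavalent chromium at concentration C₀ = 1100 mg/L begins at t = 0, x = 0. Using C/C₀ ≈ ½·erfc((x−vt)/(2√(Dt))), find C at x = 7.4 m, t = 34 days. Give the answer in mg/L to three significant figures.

For a continuous step input, C/C₀ ≈ ½·erfc((x−vt)/(2√(Dt))).
vt = 0.13 × 34 = 4.42 m and 2√(Dt) = 2√(0.043 × 34) = 2.418 m.
Argument (x−vt)/(2√(Dt)) = (7.4 − 4.42)/2.418 = 1.232; ½·erfc(1.232) = 0.04073.
C = 1100 × 0.04073 = 44.8 mg/L.

44.8 mg/L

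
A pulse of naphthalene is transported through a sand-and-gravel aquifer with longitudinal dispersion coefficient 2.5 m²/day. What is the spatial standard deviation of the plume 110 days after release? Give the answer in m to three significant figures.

23.5 m

Dispersive spreading gives a Gaussian with σ² = 2Dt; advection only shifts the center.
σ = √(2 × 2.5 × 110) = 23.5 m.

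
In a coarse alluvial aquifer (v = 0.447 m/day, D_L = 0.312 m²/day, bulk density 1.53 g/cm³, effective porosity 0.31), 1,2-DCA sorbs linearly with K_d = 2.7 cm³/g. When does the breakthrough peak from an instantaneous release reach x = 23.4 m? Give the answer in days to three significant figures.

728 days

Retardation factor R = 1 + ρ_b·K_d/n = 1 + 1.53 × 2.7/0.31 = 14.33.
Sorption retards both mechanisms: v_R = v/R = 0.03119 m/day, D_R = D/R = 0.02177 m²/day.
Peak time from v_R²t² + 2D_R t − x² = 0: t = (√(D_R² + v_R²x²) − D_R)/v_R².
√(D_R² + v_R²x²) = √(0.02177² + 0.03119² × 23.4²) = 0.7302; v_R² = 0.0009728.
t = (0.7302 − 0.02177)/0.0009728 = 728 days.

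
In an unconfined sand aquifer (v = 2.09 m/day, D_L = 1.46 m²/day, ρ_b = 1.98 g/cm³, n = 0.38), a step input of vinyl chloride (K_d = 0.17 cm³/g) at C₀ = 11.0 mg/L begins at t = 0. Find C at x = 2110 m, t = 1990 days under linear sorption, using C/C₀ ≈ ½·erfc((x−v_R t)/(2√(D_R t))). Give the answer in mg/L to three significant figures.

Retardation factor R = 1 + ρ_b·K_d/n = 1 + 1.98 × 0.17/0.38 = 1.886.
Sorption retards both mechanisms: v_R = v/R = 1.108 m/day, D_R = D/R = 0.7741 m²/day.
v_R·t = 1.108 × 1990 = 2204.92 m; 2√(D_R t) = 78.50 m; argument = (2110 − 2204.92)/78.50 = -1.209.
C = C₀ × ½·erfc(-1.209) = 11.0 × 0.9563 = 10.5 mg/L.

10.5 mg/L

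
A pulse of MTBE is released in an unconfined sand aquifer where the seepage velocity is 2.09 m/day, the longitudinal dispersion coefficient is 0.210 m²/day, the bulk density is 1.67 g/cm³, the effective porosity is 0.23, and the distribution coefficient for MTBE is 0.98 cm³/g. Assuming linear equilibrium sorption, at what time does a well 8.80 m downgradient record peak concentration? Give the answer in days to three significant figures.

33.8 days

Retardation factor R = 1 + ρ_b·K_d/n = 1 + 1.67 × 0.98/0.23 = 8.116.
Sorption retards both mechanisms: v_R = v/R = 0.2575 m/day, D_R = D/R = 0.02587 m²/day.
Peak time from v_R²t² + 2D_R t − x² = 0: t = (√(D_R² + v_R²x²) − D_R)/v_R².
√(D_R² + v_R²x²) = √(0.02587² + 0.2575² × 8.80²) = 2.266; v_R² = 0.06631.
t = (2.266 − 0.02587)/0.06631 = 33.8 days.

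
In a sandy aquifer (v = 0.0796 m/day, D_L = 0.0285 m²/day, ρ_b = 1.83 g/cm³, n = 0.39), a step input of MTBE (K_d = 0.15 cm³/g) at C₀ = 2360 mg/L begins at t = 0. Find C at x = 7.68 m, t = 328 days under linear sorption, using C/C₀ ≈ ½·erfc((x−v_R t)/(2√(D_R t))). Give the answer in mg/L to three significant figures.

Retardation factor R = 1 + ρ_b·K_d/n = 1 + 1.83 × 0.15/0.39 = 1.704.
Sorption retards both mechanisms: v_R = v/R = 0.04671 m/day, D_R = D/R = 0.01673 m²/day.
v_R·t = 0.04671 × 328 = 15.32088 m; 2√(D_R t) = 4.685 m; argument = (7.68 − 15.32088)/4.685 = -1.631.
C = C₀ × ½·erfc(-1.631) = 2360 × 0.9895 = 2340 mg/L.

2340 mg/L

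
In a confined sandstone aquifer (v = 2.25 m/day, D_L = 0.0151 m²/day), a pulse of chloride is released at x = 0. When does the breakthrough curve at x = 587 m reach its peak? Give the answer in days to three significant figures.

261 days

For the 1D instantaneous-source solution, setting ∂C/∂t = 0 at fixed x gives v²t² + 2Dt − x² = 0, so t = (√(D² + v²x²) − D)/v².
√(D² + v²x²) = √(0.0151² + 2.25² × 587²) = 1321; v² = 5.0625.
t = (1321 − 0.0151)/5.0625 = 261 days (vs. the pure-advection estimate x/v = 261 d).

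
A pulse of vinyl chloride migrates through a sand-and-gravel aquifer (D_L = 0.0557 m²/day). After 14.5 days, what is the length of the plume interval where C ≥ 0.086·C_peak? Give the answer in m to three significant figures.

The plume is Gaussian with σ = √(2Dt) = √(2 × 0.0557 × 14.5) = 1.271 m.
C/C_peak = exp(−Δx²/(2σ²)) = 0.086 ⇒ Δx = σ·√(−2 ln 0.086) = 1.271 × 2.215 = 2.815 m.
Width = 2Δx = 5.63 m.

5.63 m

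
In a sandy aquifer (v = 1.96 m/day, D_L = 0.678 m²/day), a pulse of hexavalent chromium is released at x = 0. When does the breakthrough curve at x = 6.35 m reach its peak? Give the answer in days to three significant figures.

3.07 days

For the 1D instantaneous-source solution, setting ∂C/∂t = 0 at fixed x gives v²t² + 2Dt − x² = 0, so t = (√(D² + v²x²) − D)/v².
√(D² + v²x²) = √(0.678² + 1.96² × 6.35²) = 12.46; v² = 3.8416.
t = (12.46 − 0.678)/3.8416 = 3.07 days (vs. the pure-advection estimate x/v = 3.24 d).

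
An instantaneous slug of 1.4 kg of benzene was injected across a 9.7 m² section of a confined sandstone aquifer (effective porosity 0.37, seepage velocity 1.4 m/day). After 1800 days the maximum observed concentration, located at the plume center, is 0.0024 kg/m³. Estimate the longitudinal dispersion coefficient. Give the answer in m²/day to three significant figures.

1.17 m²/day

At the plume center C_max = M/(n_e·A·√(4πDt)), so D = M²/(4πt·(n_e·A·C_max)²).
n_e·A·C_max = 0.37 × 9.7 × 0.0024 = 0.008614 kg/m.
D = 1.4²/(4π × 1800 × 0.008614²) = 1.17 m²/day.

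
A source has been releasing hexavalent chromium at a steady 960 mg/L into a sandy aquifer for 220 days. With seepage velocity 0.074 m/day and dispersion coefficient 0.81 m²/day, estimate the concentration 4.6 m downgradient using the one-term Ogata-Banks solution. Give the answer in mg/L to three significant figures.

703 mg/L

For a continuous step input, C/C₀ ≈ ½·erfc((x−vt)/(2√(Dt))).
vt = 0.074 × 220 = 16.28 m and 2√(Dt) = 2√(0.81 × 220) = 26.70 m.
Argument (x−vt)/(2√(Dt)) = (4.6 − 16.28)/26.70 = -0.4375; ½·erfc(-0.4375) = 0.7319.
C = 960 × 0.7319 = 703 mg/L.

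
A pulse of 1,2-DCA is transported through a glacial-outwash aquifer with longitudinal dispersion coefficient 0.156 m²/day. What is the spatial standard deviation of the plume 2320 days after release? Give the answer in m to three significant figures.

26.9 m

Dispersive spreading gives a Gaussian with σ² = 2Dt; advection only shifts the center.
σ = √(2 × 0.156 × 2320) = 26.9 m.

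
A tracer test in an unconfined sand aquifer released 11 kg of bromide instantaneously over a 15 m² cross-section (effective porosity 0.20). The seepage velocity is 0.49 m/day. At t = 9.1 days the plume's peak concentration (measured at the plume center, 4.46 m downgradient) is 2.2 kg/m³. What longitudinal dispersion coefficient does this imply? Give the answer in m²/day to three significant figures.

At the plume center C_max = M/(n_e·A·√(4πDt)), so D = M²/(4πt·(n_e·A·C_max)²).
n_e·A·C_max = 0.20 × 15 × 2.2 = 6.600 kg/m.
D = 11²/(4π × 9.1 × 6.600²) = 0.0243 m²/day.

0.0243 m²/day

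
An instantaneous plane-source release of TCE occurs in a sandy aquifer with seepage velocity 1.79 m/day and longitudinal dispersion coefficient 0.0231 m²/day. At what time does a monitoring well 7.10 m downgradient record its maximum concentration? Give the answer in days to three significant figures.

3.96 days

For the 1D instantaneous-source solution, setting ∂C/∂t = 0 at fixed x gives v²t² + 2Dt − x² = 0, so t = (√(D² + v²x²) − D)/v².
√(D² + v²x²) = √(0.0231² + 1.79² × 7.10²) = 12.71; v² = 3.2041.
t = (12.71 − 0.0231)/3.2041 = 3.96 days (vs. the pure-advection estimate x/v = 3.97 d).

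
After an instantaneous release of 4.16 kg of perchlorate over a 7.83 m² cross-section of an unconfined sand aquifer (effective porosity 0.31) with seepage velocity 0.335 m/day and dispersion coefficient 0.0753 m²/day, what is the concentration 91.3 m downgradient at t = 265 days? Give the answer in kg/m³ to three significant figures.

0.0999 kg/m³

For an instantaneous plane source, C(x,t) = M/(n_e·A·√(4πDt)) · exp(−(x−vt)²/(4Dt)), with n_e·A the pore (flow) area.
Plume center vt = 0.335 × 265 = 88.775 m, so the well at 91.3 m is 2.525 m downgradient of the peak.
√(4πDt) = 15.84 m, giving peak height M/(n_e·A·√(4πDt)) = 4.16/(0.31 × 7.83 × 15.84) = 0.1082 kg/m³.
(x−vt)²/(4Dt) = (2.525)²/(4 × 0.0753 × 265) = 0.07988; exp(−0.07988) = 0.9232.
C = 0.1082 × 0.9232 = 0.0999 kg/m³.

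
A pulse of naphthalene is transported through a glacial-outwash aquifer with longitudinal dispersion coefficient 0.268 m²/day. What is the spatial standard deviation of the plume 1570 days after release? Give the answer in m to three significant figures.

Dispersive spreading gives a Gaussian with σ² = 2Dt; advection only shifts the center.
σ = √(2 × 0.268 × 1570) = 29.0 m.

29.0 m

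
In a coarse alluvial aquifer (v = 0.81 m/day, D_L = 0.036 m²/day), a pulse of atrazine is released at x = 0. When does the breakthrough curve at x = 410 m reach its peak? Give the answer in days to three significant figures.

506 days

For the 1D instantaneous-source solution, setting ∂C/∂t = 0 at fixed x gives v²t² + 2Dt − x² = 0, so t = (√(D² + v²x²) − D)/v².
√(D² + v²x²) = √(0.036² + 0.81² × 410²) = 332.1; v² = 0.6561.
t = (332.1 − 0.036)/0.6561 = 506 days (vs. the pure-advection estimate x/v = 506 d).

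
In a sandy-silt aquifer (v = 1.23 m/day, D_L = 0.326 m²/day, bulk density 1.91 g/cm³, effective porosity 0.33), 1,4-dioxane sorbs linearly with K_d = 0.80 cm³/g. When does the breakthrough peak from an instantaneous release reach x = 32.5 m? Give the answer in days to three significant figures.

Retardation factor R = 1 + ρ_b·K_d/n = 1 + 1.91 × 0.80/0.33 = 5.630.
Sorption retards both mechanisms: v_R = v/R = 0.2185 m/day, D_R = D/R = 0.05790 m²/day.
Peak time from v_R²t² + 2D_R t − x² = 0: t = (√(D_R² + v_R²x²) − D_R)/v_R².
√(D_R² + v_R²x²) = √(0.05790² + 0.2185² × 32.5²) = 7.101; v_R² = 0.04774.
t = (7.101 − 0.05790)/0.04774 = 148 days.

148 days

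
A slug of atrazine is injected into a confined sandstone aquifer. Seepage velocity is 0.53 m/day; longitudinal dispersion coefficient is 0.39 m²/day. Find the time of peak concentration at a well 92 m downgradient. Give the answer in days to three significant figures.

For the 1D instantaneous-source solution, setting ∂C/∂t = 0 at fixed x gives v²t² + 2Dt − x² = 0, so t = (√(D² + v²x²) − D)/v².
√(D² + v²x²) = √(0.39² + 0.53² × 92²) = 48.76; v² = 0.2809.
t = (48.76 − 0.39)/0.2809 = 172 days (vs. the pure-advection estimate x/v = 174 d).

172 days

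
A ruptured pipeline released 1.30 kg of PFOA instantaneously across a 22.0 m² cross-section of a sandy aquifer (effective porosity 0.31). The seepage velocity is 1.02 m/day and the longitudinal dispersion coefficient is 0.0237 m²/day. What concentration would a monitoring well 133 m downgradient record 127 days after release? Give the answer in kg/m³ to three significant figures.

For an instantaneous plane source, C(x,t) = M/(n_e·A·√(4πDt)) · exp(−(x−vt)²/(4Dt)), with n_e·A the pore (flow) area.
Plume center vt = 1.02 × 127 = 129.54 m, so the well at 133 m is 3.46 m downgradient of the peak.
√(4πDt) = 6.150 m, giving peak height M/(n_e·A·√(4πDt)) = 1.30/(0.31 × 22.0 × 6.150) = 0.03099 kg/m³.
(x−vt)²/(4Dt) = (3.46)²/(4 × 0.0237 × 127) = 0.9944; exp(−0.9944) = 0.3699.
C = 0.03099 × 0.3699 = 0.0115 kg/m³.

0.0115 kg/m³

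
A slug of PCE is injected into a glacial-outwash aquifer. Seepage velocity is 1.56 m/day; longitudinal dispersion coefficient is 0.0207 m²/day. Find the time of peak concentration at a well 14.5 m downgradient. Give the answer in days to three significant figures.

For the 1D instantaneous-source solution, setting ∂C/∂t = 0 at fixed x gives v²t² + 2Dt − x² = 0, so t = (√(D² + v²x²) − D)/v².
√(D² + v²x²) = √(0.0207² + 1.56² × 14.5²) = 22.62; v² = 2.4336.
t = (22.62 − 0.0207)/2.4336 = 9.29 days (vs. the pure-advection estimate x/v = 9.29 d).

9.29 days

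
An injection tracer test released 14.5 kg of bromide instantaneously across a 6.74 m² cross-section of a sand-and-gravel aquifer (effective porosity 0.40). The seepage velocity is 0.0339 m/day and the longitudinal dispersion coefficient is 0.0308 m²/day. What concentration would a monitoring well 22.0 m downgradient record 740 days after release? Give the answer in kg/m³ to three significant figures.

0.286 kg/m³

For an instantaneous plane source, C(x,t) = M/(n_e·A·√(4πDt)) · exp(−(x−vt)²/(4Dt)), with n_e·A the pore (flow) area.
Plume center vt = 0.0339 × 740 = 25.086 m, so the well at 22.0 m is 3.086 m upgradient of the peak.
√(4πDt) = 16.92 m, giving peak height M/(n_e·A·√(4πDt)) = 14.5/(0.40 × 6.74 × 16.92) = 0.3179 kg/m³.
(x−vt)²/(4Dt) = (-3.086)²/(4 × 0.0308 × 740) = 0.1045; exp(−0.1045) = 0.9008.
C = 0.3179 × 0.9008 = 0.286 kg/m³.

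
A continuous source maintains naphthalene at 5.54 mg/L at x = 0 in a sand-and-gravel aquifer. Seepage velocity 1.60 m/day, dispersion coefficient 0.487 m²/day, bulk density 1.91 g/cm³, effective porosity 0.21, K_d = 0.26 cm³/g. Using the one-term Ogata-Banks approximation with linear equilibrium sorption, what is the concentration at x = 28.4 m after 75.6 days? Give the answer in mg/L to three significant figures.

5.24 mg/L

Retardation factor R = 1 + ρ_b·K_d/n = 1 + 1.91 × 0.26/0.21 = 3.365.
Sorption retards both mechanisms: v_R = v/R = 0.4755 m/day, D_R = D/R = 0.1447 m²/day.
v_R·t = 0.4755 × 75.6 = 35.9478 m; 2√(D_R t) = 6.615 m; argument = (28.4 − 35.9478)/6.615 = -1.141.
C = C₀ × ½·erfc(-1.141) = 5.54 × 0.9467 = 5.24 mg/L.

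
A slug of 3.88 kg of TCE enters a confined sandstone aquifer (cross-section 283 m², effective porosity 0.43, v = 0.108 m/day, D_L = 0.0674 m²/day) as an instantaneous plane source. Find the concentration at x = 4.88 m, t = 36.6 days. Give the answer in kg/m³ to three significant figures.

0.00525 kg/m³

For an instantaneous plane source, C(x,t) = M/(n_e·A·√(4πDt)) · exp(−(x−vt)²/(4Dt)), with n_e·A the pore (flow) area.
Plume center vt = 0.108 × 36.6 = 3.9528 m, so the well at 4.88 m is 0.9272 m downgradient of the peak.
√(4πDt) = 5.568 m, giving peak height M/(n_e·A·√(4πDt)) = 3.88/(0.43 × 283 × 5.568) = 0.005726 kg/m³.
(x−vt)²/(4Dt) = (0.9272)²/(4 × 0.0674 × 36.6) = 0.08713; exp(−0.08713) = 0.9166.
C = 0.005726 × 0.9166 = 0.00525 kg/m³.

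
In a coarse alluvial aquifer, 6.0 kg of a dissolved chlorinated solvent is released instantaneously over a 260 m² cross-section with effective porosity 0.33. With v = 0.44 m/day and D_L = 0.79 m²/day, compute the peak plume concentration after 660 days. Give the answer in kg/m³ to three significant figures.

The peak of an instantaneous 1D plume sits at x = vt; there the Gaussian factor is 1 and C_max = M/(n_e·A·√(4πDt)), where n_e·A is the pore area the mass is dissolved in.
√(4πDt) = √(4π × 0.79 × 660) = 80.95 m, so C_max = 6.0/(0.33 × 260 × 80.95) = 0.000864 kg/m³.

0.000864 kg/m³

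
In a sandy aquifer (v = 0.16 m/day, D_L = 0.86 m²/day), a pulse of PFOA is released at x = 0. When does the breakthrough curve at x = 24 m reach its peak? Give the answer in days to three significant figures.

For the 1D instantaneous-source solution, setting ∂C/∂t = 0 at fixed x gives v²t² + 2Dt − x² = 0, so t = (√(D² + v²x²) − D)/v².
√(D² + v²x²) = √(0.86² + 0.16² × 24²) = 3.935; v² = 0.0256.
t = (3.935 − 0.86)/0.0256 = 120 days (vs. the pure-advection estimate x/v = 150 d).

120 days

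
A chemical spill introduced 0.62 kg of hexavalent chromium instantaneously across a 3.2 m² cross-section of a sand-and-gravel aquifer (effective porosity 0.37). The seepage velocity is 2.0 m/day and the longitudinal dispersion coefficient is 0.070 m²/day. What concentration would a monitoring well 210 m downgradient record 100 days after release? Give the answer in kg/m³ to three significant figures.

For an instantaneous plane source, C(x,t) = M/(n_e·A·√(4πDt)) · exp(−(x−vt)²/(4Dt)), with n_e·A the pore (flow) area.
Plume center vt = 2.0 × 100 = 200 m, so the well at 210 m is 10 m downgradient of the peak.
√(4πDt) = 9.379 m, giving peak height M/(n_e·A·√(4πDt)) = 0.62/(0.37 × 3.2 × 9.379) = 0.05583 kg/m³.
(x−vt)²/(4Dt) = (10)²/(4 × 0.070 × 100) = 3.571; exp(−3.571) = 0.02813.
C = 0.05583 × 0.02813 = 0.00157 kg/m³.

0.00157 kg/m³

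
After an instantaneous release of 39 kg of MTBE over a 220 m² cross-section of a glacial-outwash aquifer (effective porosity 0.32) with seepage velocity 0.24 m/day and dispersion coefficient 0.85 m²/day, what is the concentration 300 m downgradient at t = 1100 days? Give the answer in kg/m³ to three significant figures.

0.00361 kg/m³

For an instantaneous plane source, C(x,t) = M/(n_e·A·√(4πDt)) · exp(−(x−vt)²/(4Dt)), with n_e·A the pore (flow) area.
Plume center vt = 0.24 × 1100 = 264 m, so the well at 300 m is 36 m downgradient of the peak.
√(4πDt) = 108.4 m, giving peak height M/(n_e·A·√(4πDt)) = 39/(0.32 × 220 × 108.4) = 0.005110 kg/m³.
(x−vt)²/(4Dt) = (36)²/(4 × 0.85 × 1100) = 0.3465; exp(−0.3465) = 0.7072.
C = 0.005110 × 0.7072 = 0.00361 kg/m³.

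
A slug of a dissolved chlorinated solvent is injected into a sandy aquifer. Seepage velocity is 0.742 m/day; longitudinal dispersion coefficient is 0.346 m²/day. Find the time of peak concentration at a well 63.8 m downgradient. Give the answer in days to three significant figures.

For the 1D instantaneous-source solution, setting ∂C/∂t = 0 at fixed x gives v²t² + 2Dt − x² = 0, so t = (√(D² + v²x²) − D)/v².
√(D² + v²x²) = √(0.346² + 0.742² × 63.8²) = 47.34; v² = 0.550564.
t = (47.34 − 0.346)/0.550564 = 85.4 days (vs. the pure-advection estimate x/v = 86.0 d).

85.4 days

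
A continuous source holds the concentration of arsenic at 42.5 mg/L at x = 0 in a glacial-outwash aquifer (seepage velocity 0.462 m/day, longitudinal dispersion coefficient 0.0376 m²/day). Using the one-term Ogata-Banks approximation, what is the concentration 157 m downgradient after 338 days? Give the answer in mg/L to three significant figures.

For a continuous step input, C/C₀ ≈ ½·erfc((x−vt)/(2√(Dt))).
vt = 0.462 × 338 = 156.156 m and 2√(Dt) = 2√(0.0376 × 338) = 7.130 m.
Argument (x−vt)/(2√(Dt)) = (157 − 156.156)/7.130 = 0.1184; ½·erfc(0.1184) = 0.4335.
C = 42.5 × 0.4335 = 18.4 mg/L.

18.4 mg/L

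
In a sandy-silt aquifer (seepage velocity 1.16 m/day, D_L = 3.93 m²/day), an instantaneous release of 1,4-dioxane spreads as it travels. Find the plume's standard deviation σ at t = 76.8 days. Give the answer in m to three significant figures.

Dispersive spreading gives a Gaussian with σ² = 2Dt; advection only shifts the center.
σ = √(2 × 3.93 × 76.8) = 24.6 m.

24.6 m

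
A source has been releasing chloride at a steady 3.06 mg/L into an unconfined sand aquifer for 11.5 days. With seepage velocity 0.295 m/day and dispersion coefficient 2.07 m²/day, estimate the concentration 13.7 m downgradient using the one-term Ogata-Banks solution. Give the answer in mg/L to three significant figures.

0.207 mg/L

For a continuous step input, C/C₀ ≈ ½·erfc((x−vt)/(2√(Dt))).
vt = 0.295 × 11.5 = 3.3925 m and 2√(Dt) = 2√(2.07 × 11.5) = 9.758 m.
Argument (x−vt)/(2√(Dt)) = (13.7 − 3.3925)/9.758 = 1.056; ½·erfc(1.056) = 0.06767.
C = 3.06 × 0.06767 = 0.207 mg/L.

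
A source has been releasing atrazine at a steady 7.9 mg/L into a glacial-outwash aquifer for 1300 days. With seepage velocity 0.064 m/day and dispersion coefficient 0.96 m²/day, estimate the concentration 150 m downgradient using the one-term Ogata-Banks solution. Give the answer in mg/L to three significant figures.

For a continuous step input, C/C₀ ≈ ½·erfc((x−vt)/(2√(Dt))).
vt = 0.064 × 1300 = 83.2 m and 2√(Dt) = 2√(0.96 × 1300) = 70.65 m.
Argument (x−vt)/(2√(Dt)) = (150 − 83.2)/70.65 = 0.9455; ½·erfc(0.9455) = 0.09059.
C = 7.9 × 0.09059 = 0.716 mg/L.

0.716 mg/L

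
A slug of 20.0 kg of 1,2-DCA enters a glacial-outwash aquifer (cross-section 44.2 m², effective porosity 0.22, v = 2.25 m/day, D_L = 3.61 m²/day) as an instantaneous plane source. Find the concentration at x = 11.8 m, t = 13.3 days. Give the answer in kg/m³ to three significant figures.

For an instantaneous plane source, C(x,t) = M/(n_e·A·√(4πDt)) · exp(−(x−vt)²/(4Dt)), with n_e·A the pore (flow) area.
Plume center vt = 2.25 × 13.3 = 29.925 m, so the well at 11.8 m is 18.125 m upgradient of the peak.
√(4πDt) = 24.56 m, giving peak height M/(n_e·A·√(4πDt)) = 20.0/(0.22 × 44.2 × 24.56) = 0.08374 kg/m³.
(x−vt)²/(4Dt) = (-18.125)²/(4 × 3.61 × 13.3) = 1.711; exp(−1.711) = 0.1807.
C = 0.08374 × 0.1807 = 0.0151 kg/m³.

0.0151 kg/m³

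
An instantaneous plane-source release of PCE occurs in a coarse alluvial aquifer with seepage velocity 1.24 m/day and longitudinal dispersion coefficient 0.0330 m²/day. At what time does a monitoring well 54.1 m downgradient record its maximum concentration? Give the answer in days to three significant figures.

43.6 days

For the 1D instantaneous-source solution, setting ∂C/∂t = 0 at fixed x gives v²t² + 2Dt − x² = 0, so t = (√(D² + v²x²) − D)/v².
√(D² + v²x²) = √(0.0330² + 1.24² × 54.1²) = 67.08; v² = 1.5376.
t = (67.08 − 0.0330)/1.5376 = 43.6 days (vs. the pure-advection estimate x/v = 43.6 d).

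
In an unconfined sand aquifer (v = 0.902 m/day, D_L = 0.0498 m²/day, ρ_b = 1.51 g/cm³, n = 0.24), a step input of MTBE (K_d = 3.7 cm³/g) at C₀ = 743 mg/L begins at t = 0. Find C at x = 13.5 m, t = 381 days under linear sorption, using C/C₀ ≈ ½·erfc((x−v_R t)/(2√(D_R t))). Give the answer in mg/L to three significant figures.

520 mg/L

Retardation factor R = 1 + ρ_b·K_d/n = 1 + 1.51 × 3.7/0.24 = 24.28.
Sorption retards both mechanisms: v_R = v/R = 0.03715 m/day, D_R = D/R = 0.002051 m²/day.
v_R·t = 0.03715 × 381 = 14.15415 m; 2√(D_R t) = 1.768 m; argument = (13.5 − 14.15415)/1.768 = -0.3700.
C = C₀ × ½·erfc(-0.3700) = 743 × 0.6996 = 520 mg/L.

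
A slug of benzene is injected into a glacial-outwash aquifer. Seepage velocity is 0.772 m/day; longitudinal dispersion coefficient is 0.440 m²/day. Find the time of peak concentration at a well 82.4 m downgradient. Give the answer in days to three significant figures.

106 days

For the 1D instantaneous-source solution, setting ∂C/∂t = 0 at fixed x gives v²t² + 2Dt − x² = 0, so t = (√(D² + v²x²) − D)/v².
√(D² + v²x²) = √(0.440² + 0.772² × 82.4²) = 63.61; v² = 0.595984.
t = (63.61 − 0.440)/0.595984 = 106 days (vs. the pure-advection estimate x/v = 107 d).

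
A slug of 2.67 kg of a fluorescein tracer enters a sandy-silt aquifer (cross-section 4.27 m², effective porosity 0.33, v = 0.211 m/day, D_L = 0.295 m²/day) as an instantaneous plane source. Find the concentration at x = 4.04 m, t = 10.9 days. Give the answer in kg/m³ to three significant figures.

For an instantaneous plane source, C(x,t) = M/(n_e·A·√(4πDt)) · exp(−(x−vt)²/(4Dt)), with n_e·A the pore (flow) area.
Plume center vt = 0.211 × 10.9 = 2.2999 m, so the well at 4.04 m is 1.7401 m downgradient of the peak.
√(4πDt) = 6.357 m, giving peak height M/(n_e·A·√(4πDt)) = 2.67/(0.33 × 4.27 × 6.357) = 0.2981 kg/m³.
(x−vt)²/(4Dt) = (1.7401)²/(4 × 0.295 × 10.9) = 0.2354; exp(−0.2354) = 0.7903.
C = 0.2981 × 0.7903 = 0.236 kg/m³.

0.236 kg/m³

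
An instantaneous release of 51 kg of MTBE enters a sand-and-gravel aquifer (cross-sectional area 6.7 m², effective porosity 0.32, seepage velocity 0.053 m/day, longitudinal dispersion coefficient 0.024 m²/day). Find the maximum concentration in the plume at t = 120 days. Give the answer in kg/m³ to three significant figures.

3.95 kg/m³

The peak of an instantaneous 1D plume sits at x = vt; there the Gaussian factor is 1 and C_max = M/(n_e·A·√(4πDt)), where n_e·A is the pore area the mass is dissolved in.
√(4πDt) = √(4π × 0.024 × 120) = 6.016 m, so C_max = 51/(0.32 × 6.7 × 6.016) = 3.95 kg/m³.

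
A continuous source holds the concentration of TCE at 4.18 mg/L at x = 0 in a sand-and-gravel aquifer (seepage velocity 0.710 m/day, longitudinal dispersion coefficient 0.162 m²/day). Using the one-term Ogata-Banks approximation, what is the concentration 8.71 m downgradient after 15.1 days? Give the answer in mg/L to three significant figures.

For a continuous step input, C/C₀ ≈ ½·erfc((x−vt)/(2√(Dt))).
vt = 0.710 × 15.1 = 10.721 m and 2√(Dt) = 2√(0.162 × 15.1) = 3.128 m.
Argument (x−vt)/(2√(Dt)) = (8.71 − 10.721)/3.128 = -0.6429; ½·erfc(-0.6429) = 0.8184.
C = 4.18 × 0.8184 = 3.42 mg/L.

3.42 mg/L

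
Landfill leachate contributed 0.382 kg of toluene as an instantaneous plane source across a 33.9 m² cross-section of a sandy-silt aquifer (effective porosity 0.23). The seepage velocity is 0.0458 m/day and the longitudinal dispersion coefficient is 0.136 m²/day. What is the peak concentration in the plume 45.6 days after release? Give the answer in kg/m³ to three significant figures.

0.00555 kg/m³

The peak of an instantaneous 1D plume sits at x = vt; there the Gaussian factor is 1 and C_max = M/(n_e·A·√(4πDt)), where n_e·A is the pore area the mass is dissolved in.
√(4πDt) = √(4π × 0.136 × 45.6) = 8.828 m, so C_max = 0.382/(0.23 × 33.9 × 8.828) = 0.00555 kg/m³.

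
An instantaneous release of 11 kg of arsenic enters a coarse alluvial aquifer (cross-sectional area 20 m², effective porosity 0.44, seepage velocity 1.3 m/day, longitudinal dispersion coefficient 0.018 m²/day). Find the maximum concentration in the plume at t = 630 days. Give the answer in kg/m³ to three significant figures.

0.105 kg/m³

The peak of an instantaneous 1D plume sits at x = vt; there the Gaussian factor is 1 and C_max = M/(n_e·A·√(4πDt)), where n_e·A is the pore area the mass is dissolved in.
√(4πDt) = √(4π × 0.018 × 630) = 11.94 m, so C_max = 11/(0.44 × 20 × 11.94) = 0.105 kg/m³.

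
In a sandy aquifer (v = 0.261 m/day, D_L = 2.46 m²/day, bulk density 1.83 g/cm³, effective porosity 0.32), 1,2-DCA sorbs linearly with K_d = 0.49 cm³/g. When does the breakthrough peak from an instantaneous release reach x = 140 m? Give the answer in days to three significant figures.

1910 days

Retardation factor R = 1 + ρ_b·K_d/n = 1 + 1.83 × 0.49/0.32 = 3.802.
Sorption retards both mechanisms: v_R = v/R = 0.06865 m/day, D_R = D/R = 0.6470 m²/day.
Peak time from v_R²t² + 2D_R t − x² = 0: t = (√(D_R² + v_R²x²) − D_R)/v_R².
√(D_R² + v_R²x²) = √(0.6470² + 0.06865² × 140²) = 9.633; v_R² = 0.004713.
t = (9.633 − 0.6470)/0.004713 = 1910 days.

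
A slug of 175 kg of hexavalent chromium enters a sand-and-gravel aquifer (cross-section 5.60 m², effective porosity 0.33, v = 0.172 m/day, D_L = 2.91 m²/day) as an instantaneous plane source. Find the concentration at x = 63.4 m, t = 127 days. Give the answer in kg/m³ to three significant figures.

For an instantaneous plane source, C(x,t) = M/(n_e·A·√(4πDt)) · exp(−(x−vt)²/(4Dt)), with n_e·A the pore (flow) area.
Plume center vt = 0.172 × 127 = 21.844 m, so the well at 63.4 m is 41.556 m downgradient of the peak.
√(4πDt) = 68.15 m, giving peak height M/(n_e·A·√(4πDt)) = 175/(0.33 × 5.60 × 68.15) = 1.390 kg/m³.
(x−vt)²/(4Dt) = (41.556)²/(4 × 2.91 × 127) = 1.168; exp(−1.168) = 0.3110.
C = 1.390 × 0.3110 = 0.432 kg/m³.

0.432 kg/m³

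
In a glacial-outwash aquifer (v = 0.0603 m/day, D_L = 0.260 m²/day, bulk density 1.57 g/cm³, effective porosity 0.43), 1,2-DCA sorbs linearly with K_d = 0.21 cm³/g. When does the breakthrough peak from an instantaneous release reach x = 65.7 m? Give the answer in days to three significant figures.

1800 days

Retardation factor R = 1 + ρ_b·K_d/n = 1 + 1.57 × 0.21/0.43 = 1.767.
Sorption retards both mechanisms: v_R = v/R = 0.03413 m/day, D_R = D/R = 0.1471 m²/day.
Peak time from v_R²t² + 2D_R t − x² = 0: t = (√(D_R² + v_R²x²) − D_R)/v_R².
√(D_R² + v_R²x²) = √(0.1471² + 0.03413² × 65.7²) = 2.247; v_R² = 0.001165.
t = (2.247 − 0.1471)/0.001165 = 1800 days.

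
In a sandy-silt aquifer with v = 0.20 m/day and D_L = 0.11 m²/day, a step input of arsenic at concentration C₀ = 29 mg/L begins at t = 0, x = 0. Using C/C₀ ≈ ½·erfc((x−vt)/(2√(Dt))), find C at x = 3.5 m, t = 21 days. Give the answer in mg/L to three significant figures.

18.2 mg/L

For a continuous step input, C/C₀ ≈ ½·erfc((x−vt)/(2√(Dt))).
vt = 0.20 × 21 = 4.2 m and 2√(Dt) = 2√(0.11 × 21) = 3.040 m.
Argument (x−vt)/(2√(Dt)) = (3.5 − 4.2)/3.040 = -0.2303; ½·erfc(-0.2303) = 0.6277.
C = 29 × 0.6277 = 18.2 mg/L.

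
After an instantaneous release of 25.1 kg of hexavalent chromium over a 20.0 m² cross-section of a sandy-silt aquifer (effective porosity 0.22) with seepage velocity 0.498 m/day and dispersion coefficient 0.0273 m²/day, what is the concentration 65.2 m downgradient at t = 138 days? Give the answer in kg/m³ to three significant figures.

0.364 kg/m³

For an instantaneous plane source, C(x,t) = M/(n_e·A·√(4πDt)) · exp(−(x−vt)²/(4Dt)), with n_e·A the pore (flow) area.
Plume center vt = 0.498 × 138 = 68.724 m, so the well at 65.2 m is 3.524 m upgradient of the peak.
√(4πDt) = 6.881 m, giving peak height M/(n_e·A·√(4πDt)) = 25.1/(0.22 × 20.0 × 6.881) = 0.8290 kg/m³.
(x−vt)²/(4Dt) = (-3.524)²/(4 × 0.0273 × 138) = 0.8241; exp(−0.8241) = 0.4386.
C = 0.8290 × 0.4386 = 0.364 kg/m³.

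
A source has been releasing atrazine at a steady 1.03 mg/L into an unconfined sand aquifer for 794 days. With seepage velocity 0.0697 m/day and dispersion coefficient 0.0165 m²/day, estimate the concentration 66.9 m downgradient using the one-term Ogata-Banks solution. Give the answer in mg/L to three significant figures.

0.0123 mg/L

For a continuous step input, C/C₀ ≈ ½·erfc((x−vt)/(2√(Dt))).
vt = 0.0697 × 794 = 55.3418 m and 2√(Dt) = 2√(0.0165 × 794) = 7.239 m.
Argument (x−vt)/(2√(Dt)) = (66.9 − 55.3418)/7.239 = 1.597; ½·erfc(1.597) = 0.01196.
C = 1.03 × 0.01196 = 0.0123 mg/L.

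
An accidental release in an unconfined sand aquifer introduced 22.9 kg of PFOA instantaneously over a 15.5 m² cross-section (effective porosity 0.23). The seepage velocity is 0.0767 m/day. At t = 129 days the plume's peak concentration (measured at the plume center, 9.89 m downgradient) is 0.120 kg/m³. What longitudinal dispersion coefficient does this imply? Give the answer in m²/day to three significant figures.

1.77 m²/day

At the plume center C_max = M/(n_e·A·√(4πDt)), so D = M²/(4πt·(n_e·A·C_max)²).
n_e·A·C_max = 0.23 × 15.5 × 0.120 = 0.4278 kg/m.
D = 22.9²/(4π × 129 × 0.4278²) = 1.77 m²/day.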